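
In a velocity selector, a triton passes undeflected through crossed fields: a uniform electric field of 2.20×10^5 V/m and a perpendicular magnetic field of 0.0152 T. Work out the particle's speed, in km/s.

v ≈ 14500 km/s

For zero net force, qE = qvB, so v = E/B.
v = (2.20×10^5) / (0.0152) = 1.45×10^7 m/s.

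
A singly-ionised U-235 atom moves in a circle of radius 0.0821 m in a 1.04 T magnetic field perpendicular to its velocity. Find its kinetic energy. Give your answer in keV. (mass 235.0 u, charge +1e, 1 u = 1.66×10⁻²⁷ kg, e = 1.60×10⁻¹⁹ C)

K ≈ 1.50 keV

v = qBr/m = (1×1.60×10^-19)(1.04)(0.0821) / (3.90×10^-25) = 3.50×10^4 m/s.
K = ½mv² = 0.5·(3.90×10^-25)·(3.50×10^4)² = 2.39×10^-16 J = 1.50 keV.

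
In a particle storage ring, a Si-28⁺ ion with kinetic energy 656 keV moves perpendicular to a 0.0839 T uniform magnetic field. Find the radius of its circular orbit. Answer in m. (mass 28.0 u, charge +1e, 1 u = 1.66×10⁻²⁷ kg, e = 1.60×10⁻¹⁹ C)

Convert the energy: K = 656 keV = 1.05×10^-13 J.
v = √(2K/m) = √(2·1.05×10^-13/4.65×10^-26) = 2.13×10^6 m/s.
r = mv/(qB) = (4.65×10^-26)(2.13×10^6) / [(1×1.60×10^-19)(0.0839)] = 7.36 m.

r ≈ 7.36 m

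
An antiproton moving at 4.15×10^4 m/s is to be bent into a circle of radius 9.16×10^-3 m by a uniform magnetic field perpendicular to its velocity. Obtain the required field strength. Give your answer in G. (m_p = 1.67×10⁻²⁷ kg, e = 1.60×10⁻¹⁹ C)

B ≈ 473 G

qvB = mv²/r gives B = mv/(qr).
B = (1.67×10^-27)(4.15×10^4) / [(1×1.60×10^-19)(9.16×10^-3)] = 0.0473 T.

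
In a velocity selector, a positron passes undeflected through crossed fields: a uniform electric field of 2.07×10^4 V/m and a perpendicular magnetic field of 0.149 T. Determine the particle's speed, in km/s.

v ≈ 139 km/s

For zero net force, qE = qvB, so v = E/B.
v = (2.07×10^4) / (0.149) = 1.39×10^5 m/s.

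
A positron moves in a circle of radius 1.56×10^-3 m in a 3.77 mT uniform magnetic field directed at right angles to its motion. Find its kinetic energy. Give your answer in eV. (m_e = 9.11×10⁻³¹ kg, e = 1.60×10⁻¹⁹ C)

v = qBr/m = (1×1.60×10^-19)(3.77×10^-3)(1.56×10^-3) / (9.11×10^-31) = 1.03×10^6 m/s.
K = ½mv² = 0.5·(9.11×10^-31)·(1.03×10^6)² = 4.86×10^-19 J = 3.04 eV.

K ≈ 3.04 eV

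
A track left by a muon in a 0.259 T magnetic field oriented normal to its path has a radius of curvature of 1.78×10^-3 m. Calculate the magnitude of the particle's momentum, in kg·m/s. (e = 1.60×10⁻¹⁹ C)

Since qvB = mv²/r, the momentum p = mv = qBr.
p = (1×1.60×10^-19)(0.259)(1.78×10^-3) = 7.38×10^-23 kg·m/s.

p ≈ 7.38×10^-23 kg·m/s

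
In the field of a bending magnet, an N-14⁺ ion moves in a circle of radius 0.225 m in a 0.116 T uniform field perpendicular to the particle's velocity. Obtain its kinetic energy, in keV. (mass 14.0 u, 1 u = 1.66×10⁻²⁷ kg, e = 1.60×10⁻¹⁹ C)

K ≈ 2.34 keV

v = qBr/m = (1×1.60×10^-19)(0.116)(0.225) / (2.32×10^-26) = 1.80×10^5 m/s.
K = ½mv² = 0.5·(2.32×10^-26)·(1.80×10^5)² = 3.75×10^-16 J = 2.34 keV.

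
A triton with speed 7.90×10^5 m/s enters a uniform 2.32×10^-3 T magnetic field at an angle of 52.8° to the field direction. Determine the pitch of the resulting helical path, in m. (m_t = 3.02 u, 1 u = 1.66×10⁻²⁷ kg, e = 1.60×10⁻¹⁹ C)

pitch ≈ 40.5 m

The velocity component along B is v∥ = v cos52.8° = 4.78×10^5 m/s.
The cyclotron period T = 2πm/(qB) = 8.49×10^-5 s is set by m, q, B alone.
Pitch = v∥·T = (4.78×10^5)(8.49×10^-5) = 40.5 m.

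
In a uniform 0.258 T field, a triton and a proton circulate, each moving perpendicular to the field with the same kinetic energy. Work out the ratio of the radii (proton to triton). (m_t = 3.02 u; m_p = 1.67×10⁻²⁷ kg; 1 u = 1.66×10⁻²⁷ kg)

ratio ≈ 0.577

r = √(2mK)/(qB) ⇒ at equal K, r ∝ √m/q.
r_{proton}/r_{triton} = 0.577.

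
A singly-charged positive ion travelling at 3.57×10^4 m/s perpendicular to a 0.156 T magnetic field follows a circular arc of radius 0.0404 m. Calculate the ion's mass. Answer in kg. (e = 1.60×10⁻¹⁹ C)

qvB = mv²/r ⇒ m = qBr/v.
m = (1×1.60×10^-19)(0.156)(0.0404) / (3.57×10^4) = 2.82×10^-26 kg.

m ≈ 2.82×10^-26 kg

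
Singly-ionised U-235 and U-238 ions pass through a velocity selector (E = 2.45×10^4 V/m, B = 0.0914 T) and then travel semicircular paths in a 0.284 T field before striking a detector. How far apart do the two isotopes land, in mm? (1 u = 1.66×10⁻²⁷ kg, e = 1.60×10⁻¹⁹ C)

Both emerge at v = E/B₁ = 2.68×10^5 m/s.
r = mv/(qB₂), so r₁ = 2.3012 m and r₂ = 2.3306 m, giving Δr = 0.0294 m.
After a semicircle each ion lands a diameter 2r from the entry slit, so the separation is 2Δr = 0.0588 m.

Δd ≈ 58.8 mm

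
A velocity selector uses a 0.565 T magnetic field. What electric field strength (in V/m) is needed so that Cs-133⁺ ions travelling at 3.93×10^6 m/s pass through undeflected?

E ≈ 2.22×10^6 V/m

qE = qvB ⇒ E = vB = (3.93×10^6)(0.565) = 2.22×10^6 V/m.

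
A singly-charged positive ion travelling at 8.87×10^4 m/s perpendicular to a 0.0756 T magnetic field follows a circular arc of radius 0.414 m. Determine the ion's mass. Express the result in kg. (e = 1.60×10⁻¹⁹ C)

m ≈ 5.65×10^-26 kg

qvB = mv²/r ⇒ m = qBr/v.
m = (1×1.60×10^-19)(0.0756)(0.414) / (8.87×10^4) = 5.65×10^-26 kg.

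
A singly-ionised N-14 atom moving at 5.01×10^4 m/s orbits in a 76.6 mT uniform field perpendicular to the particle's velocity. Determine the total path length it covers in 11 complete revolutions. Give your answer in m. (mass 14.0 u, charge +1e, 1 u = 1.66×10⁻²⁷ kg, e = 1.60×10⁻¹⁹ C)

L ≈ 6.57 m

r = mv/(qB) = 0.0950 m, so one revolution covers 2πr = 0.597 m.
In 11 revolutions: L = 11·2πr = 6.57 m.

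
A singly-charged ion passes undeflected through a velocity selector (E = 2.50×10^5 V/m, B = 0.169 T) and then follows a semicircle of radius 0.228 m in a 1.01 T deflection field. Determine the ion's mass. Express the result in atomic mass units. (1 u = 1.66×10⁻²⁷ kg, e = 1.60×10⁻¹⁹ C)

m ≈ 15.0 u

v = E/B₁ = 1.48×10^6 m/s.
From r = mv/(qB₂), m = qB₂r/v = (1×1.60×10^-19)(1.01)(0.228) / (1.48×10^6) = 2.49×10^-26 kg.
In atomic mass units: m = 2.49×10^-26 / 1.66×10^-27 = 15.0 u.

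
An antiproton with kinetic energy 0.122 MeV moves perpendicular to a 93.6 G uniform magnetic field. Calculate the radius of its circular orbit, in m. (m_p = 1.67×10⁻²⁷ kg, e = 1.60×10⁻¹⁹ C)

r ≈ 5.39 m

Convert the energy: K = 0.122 MeV = 1.95×10^-14 J.
v = √(2K/m) = √(2·1.95×10^-14/1.67×10^-27) = 4.84×10^6 m/s.
r = mv/(qB) = (1.67×10^-27)(4.84×10^6) / [(1×1.60×10^-19)(9.36×10^-3)] = 5.39 m.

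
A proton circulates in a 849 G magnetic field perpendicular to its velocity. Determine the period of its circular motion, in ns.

The cyclotron period is independent of speed: T = 2πm/(qB).
T = 2π(1.67×10^-27) / [(1×1.60×10^-19)(0.0849)] = 7.72×10^-7 s.

T ≈ 772 ns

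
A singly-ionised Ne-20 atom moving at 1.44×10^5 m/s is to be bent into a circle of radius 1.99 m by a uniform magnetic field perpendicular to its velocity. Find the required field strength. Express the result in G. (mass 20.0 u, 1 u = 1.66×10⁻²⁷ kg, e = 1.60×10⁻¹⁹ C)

B ≈ 150 G

qvB = mv²/r gives B = mv/(qr).
B = (3.32×10^-26)(1.44×10^5) / [(1×1.60×10^-19)(1.99)] = 0.0150 T.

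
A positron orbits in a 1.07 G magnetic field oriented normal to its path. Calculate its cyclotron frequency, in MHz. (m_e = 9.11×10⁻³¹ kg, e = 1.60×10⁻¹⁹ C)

f ≈ 2.99 MHz

f = qB/(2πm) = (1×1.60×10^-19)(1.07×10^-4) / [2π(9.11×10^-31)] = 2.99×10^6 Hz.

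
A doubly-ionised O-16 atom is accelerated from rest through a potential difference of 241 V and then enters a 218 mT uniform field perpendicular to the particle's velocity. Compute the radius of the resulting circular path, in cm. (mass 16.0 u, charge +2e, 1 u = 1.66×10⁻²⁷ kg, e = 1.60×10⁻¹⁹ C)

The kinetic energy gained is K = qV = (2×1.60×10^-19)(241) = 7.71×10^-17 J.
v = √(2K/m) = 7.62×10^4 m/s.
r = mv/(qB) = (2.66×10^-26)(7.62×10^4) / [(2×1.60×10^-19)(0.218)] = 0.0290 m.

r ≈ 2.90 cm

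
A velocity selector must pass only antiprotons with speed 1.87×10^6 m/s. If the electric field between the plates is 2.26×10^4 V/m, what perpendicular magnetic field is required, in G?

B ≈ 121 G

qE = qvB ⇒ B = E/v = (2.26×10^4) / (1.87×10^6) = 0.0121 T.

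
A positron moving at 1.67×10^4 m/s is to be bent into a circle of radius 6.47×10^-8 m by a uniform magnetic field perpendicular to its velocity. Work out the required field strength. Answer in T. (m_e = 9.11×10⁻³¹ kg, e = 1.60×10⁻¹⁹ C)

B ≈ 1.47 T

qvB = mv²/r gives B = mv/(qr).
B = (9.11×10^-31)(1.67×10^4) / [(1×1.60×10^-19)(6.47×10^-8)] = 1.47 T.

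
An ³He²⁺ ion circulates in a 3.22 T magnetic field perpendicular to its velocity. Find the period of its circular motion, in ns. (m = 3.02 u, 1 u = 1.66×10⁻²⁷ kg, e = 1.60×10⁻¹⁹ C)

T ≈ 30.6 ns

The cyclotron period is independent of speed: T = 2πm/(qB).
T = 2π(5.01×10^-27) / [(2×1.60×10^-19)(3.22)] = 3.06×10^-8 s.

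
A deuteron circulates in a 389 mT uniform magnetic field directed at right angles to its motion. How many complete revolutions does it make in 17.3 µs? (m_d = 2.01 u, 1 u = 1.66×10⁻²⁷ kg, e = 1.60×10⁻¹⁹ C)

T = 2πm/(qB) = 2π(3.3366×10^-27) / [(1×1.60×10^-19)(0.389)] = 3.3683×10^-7 s.
N = t/T = 1.73×10^-5 / 3.3683×10^-7 ≈ 51.36, so 51 complete revolutions.

N = 51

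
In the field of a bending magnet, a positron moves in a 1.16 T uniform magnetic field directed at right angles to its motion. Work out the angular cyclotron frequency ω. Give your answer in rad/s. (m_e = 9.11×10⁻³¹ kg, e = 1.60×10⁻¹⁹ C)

ω = qB/m = (1×1.60×10^-19)(1.16) / (9.11×10^-31) = 2.04×10^11 rad/s.

ω ≈ 2.04×10^11 rad/s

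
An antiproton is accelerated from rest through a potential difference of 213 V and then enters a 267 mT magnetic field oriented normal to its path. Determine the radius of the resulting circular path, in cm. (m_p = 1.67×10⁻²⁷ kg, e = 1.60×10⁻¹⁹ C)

The kinetic energy gained is K = qV = (1×1.60×10^-19)(213) = 3.41×10^-17 J.
v = √(2K/m) = 2.02×10^5 m/s.
r = mv/(qB) = (1.67×10^-27)(2.02×10^5) / [(1×1.60×10^-19)(0.267)] = 7.90×10^-3 m.

r ≈ 0.790 cm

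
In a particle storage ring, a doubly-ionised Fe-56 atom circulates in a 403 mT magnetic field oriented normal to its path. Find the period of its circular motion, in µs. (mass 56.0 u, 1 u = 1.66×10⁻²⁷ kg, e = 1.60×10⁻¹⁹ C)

The cyclotron period is independent of speed: T = 2πm/(qB).
T = 2π(9.30×10^-26) / [(2×1.60×10^-19)(0.403)] = 4.53×10^-6 s.

T ≈ 4.53 µs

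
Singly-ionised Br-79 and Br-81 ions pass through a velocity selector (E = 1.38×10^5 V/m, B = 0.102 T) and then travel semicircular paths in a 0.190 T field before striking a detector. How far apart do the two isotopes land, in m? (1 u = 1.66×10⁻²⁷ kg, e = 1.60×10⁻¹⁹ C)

Both emerge at v = E/B₁ = 1.35×10^6 m/s.
r = mv/(qB₂), so r₁ = 5.836 m and r₂ = 5.984 m, giving Δr = 0.148 m.
After a semicircle each ion lands a diameter 2r from the entry slit, so the separation is 2Δr = 0.296 m.

Δd ≈ 0.296 m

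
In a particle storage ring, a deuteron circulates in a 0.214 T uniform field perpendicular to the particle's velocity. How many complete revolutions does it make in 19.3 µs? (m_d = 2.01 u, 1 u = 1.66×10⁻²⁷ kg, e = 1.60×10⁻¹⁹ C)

N = 31

T = 2πm/(qB) = 2π(3.3366×10^-27) / [(1×1.60×10^-19)(0.214)] = 6.1228×10^-7 s.
N = t/T = 1.93×10^-5 / 6.1228×10^-7 ≈ 31.52, so 31 complete revolutions.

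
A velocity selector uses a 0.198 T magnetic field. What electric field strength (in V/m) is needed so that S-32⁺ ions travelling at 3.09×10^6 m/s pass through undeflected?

qE = qvB ⇒ E = vB = (3.09×10^6)(0.198) = 6.12×10^5 V/m.

E ≈ 6.12×10^5 V/m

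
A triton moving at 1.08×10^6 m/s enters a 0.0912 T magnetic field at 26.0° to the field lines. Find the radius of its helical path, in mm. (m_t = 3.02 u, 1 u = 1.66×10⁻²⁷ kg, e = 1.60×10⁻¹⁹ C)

r ≈ 163 mm

Only the perpendicular component v⊥ = v sin26.0° = 4.73×10^5 m/s is bent by the field.
r = m v⊥ /(qB) = (5.01×10^-27)(4.73×10^5) / [(1×1.60×10^-19)(0.0912)] = 0.163 m.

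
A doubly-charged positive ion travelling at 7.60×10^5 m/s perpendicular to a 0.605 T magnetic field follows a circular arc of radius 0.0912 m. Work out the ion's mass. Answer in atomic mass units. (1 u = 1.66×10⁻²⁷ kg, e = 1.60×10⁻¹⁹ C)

qvB = mv²/r ⇒ m = qBr/v.
m = (2×1.60×10^-19)(0.605)(0.0912) / (7.60×10^5) = 2.32×10^-26 kg = 14.0 u.

m ≈ 14.0 u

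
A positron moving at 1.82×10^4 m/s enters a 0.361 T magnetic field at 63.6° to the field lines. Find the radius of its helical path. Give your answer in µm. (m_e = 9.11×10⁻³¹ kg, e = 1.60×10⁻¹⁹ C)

Only the perpendicular component v⊥ = v sin63.6° = 1.63×10^4 m/s is bent by the field.
r = m v⊥ /(qB) = (9.11×10^-31)(1.63×10^4) / [(1×1.60×10^-19)(0.361)] = 2.57×10^-7 m.

r ≈ 0.257 µm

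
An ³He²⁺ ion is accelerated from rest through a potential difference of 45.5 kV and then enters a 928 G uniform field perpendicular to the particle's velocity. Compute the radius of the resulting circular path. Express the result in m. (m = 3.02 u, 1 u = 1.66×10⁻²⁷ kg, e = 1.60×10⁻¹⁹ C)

r ≈ 0.407 m

The kinetic energy gained is K = qV = (2×1.60×10^-19)(4.55×10^4) = 1.46×10^-14 J.
v = √(2K/m) = 2.41×10^6 m/s.
r = mv/(qB) = (5.01×10^-27)(2.41×10^6) / [(2×1.60×10^-19)(0.0928)] = 0.407 m.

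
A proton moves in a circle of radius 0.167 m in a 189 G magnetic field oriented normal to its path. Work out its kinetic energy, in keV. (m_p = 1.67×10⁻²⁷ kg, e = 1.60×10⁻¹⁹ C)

v = qBr/m = (1×1.60×10^-19)(0.0189)(0.167) / (1.67×10^-27) = 3.02×10^5 m/s.
K = ½mv² = 0.5·(1.67×10^-27)·(3.02×10^5)² = 7.64×10^-17 J = 0.477 keV.

K ≈ 0.477 keV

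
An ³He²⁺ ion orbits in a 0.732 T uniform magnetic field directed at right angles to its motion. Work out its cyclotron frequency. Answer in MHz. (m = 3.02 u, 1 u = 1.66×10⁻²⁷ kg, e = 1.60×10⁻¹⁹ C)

f = qB/(2πm) = (2×1.60×10^-19)(0.732) / [2π(5.01×10^-27)] = 7.44×10^6 Hz.

f ≈ 7.44 MHz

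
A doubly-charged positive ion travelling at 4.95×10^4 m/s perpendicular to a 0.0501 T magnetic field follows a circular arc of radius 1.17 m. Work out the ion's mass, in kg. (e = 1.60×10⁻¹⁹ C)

m ≈ 3.79×10^-25 kg

qvB = mv²/r ⇒ m = qBr/v.
m = (2×1.60×10^-19)(0.0501)(1.17) / (4.95×10^4) = 3.79×10^-25 kg.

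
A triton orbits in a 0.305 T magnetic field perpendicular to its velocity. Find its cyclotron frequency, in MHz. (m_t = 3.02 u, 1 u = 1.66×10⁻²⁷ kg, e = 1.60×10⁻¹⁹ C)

f = qB/(2πm) = (1×1.60×10^-19)(0.305) / [2π(5.01×10^-27)] = 1.55×10^6 Hz.

f ≈ 1.55 MHz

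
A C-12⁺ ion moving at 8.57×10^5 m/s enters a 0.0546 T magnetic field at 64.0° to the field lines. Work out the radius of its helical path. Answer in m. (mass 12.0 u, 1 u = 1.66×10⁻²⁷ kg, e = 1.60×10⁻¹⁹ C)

Only the perpendicular component v⊥ = v sin64.0° = 7.70×10^5 m/s is bent by the field.
r = m v⊥ /(qB) = (1.99×10^-26)(7.70×10^5) / [(1×1.60×10^-19)(0.0546)] = 1.76 m.

r ≈ 1.76 m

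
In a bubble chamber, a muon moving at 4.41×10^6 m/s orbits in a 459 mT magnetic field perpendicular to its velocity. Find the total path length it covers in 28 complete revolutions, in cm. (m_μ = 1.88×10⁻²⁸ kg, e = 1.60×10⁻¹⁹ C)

r = mv/(qB) = 0.0113 m, so one revolution covers 2πr = 0.0709 m.
In 28 revolutions: L = 28·2πr = 1.99 m.

L ≈ 199 cm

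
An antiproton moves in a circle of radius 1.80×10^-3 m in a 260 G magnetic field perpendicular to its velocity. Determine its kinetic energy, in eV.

K ≈ 0.105 eV

v = qBr/m = (1×1.60×10^-19)(0.0260)(1.80×10^-3) / (1.67×10^-27) = 4480 m/s.
K = ½mv² = 0.5·(1.67×10^-27)·(4480)² = 1.68×10^-20 J = 0.105 eV.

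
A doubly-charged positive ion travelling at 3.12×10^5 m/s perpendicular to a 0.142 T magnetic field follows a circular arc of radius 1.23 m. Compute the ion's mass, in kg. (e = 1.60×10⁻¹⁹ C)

m ≈ 1.79×10^-25 kg

qvB = mv²/r ⇒ m = qBr/v.
m = (2×1.60×10^-19)(0.142)(1.23) / (3.12×10^5) = 1.79×10^-25 kg.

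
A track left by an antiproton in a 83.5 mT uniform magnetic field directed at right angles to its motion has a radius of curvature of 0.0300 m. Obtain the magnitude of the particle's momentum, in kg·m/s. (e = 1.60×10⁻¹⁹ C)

p ≈ 4.01×10^-22 kg·m/s

Since qvB = mv²/r, the momentum p = mv = qBr.
p = (1×1.60×10^-19)(0.0835)(0.0300) = 4.01×10^-22 kg·m/s.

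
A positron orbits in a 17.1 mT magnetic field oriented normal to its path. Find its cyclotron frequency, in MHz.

f ≈ 478 MHz

f = qB/(2πm) = (1×1.60×10^-19)(0.0171) / [2π(9.11×10^-31)] = 4.78×10^8 Hz.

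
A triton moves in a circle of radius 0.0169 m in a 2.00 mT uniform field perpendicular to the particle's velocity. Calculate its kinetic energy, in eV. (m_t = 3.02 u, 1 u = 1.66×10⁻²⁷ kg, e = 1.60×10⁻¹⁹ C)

v = qBr/m = (1×1.60×10^-19)(2.00×10^-3)(0.0169) / (5.01×10^-27) = 1080 m/s.
K = ½mv² = 0.5·(5.01×10^-27)·(1080)² = 2.92×10^-21 J = 0.0182 eV.

K ≈ 0.0182 eV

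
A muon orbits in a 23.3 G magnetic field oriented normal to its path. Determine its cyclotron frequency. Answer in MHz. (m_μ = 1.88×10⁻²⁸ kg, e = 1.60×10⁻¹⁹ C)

f = qB/(2πm) = (1×1.60×10^-19)(2.33×10^-3) / [2π(1.88×10^-28)] = 3.16×10^5 Hz.

f ≈ 0.316 MHz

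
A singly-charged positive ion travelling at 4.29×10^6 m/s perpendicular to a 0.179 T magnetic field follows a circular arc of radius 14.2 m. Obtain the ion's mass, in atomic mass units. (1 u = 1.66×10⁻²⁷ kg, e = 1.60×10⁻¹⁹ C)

m ≈ 57.1 u

qvB = mv²/r ⇒ m = qBr/v.
m = (1×1.60×10^-19)(0.179)(14.2) / (4.29×10^6) = 9.48×10^-26 kg = 57.1 u.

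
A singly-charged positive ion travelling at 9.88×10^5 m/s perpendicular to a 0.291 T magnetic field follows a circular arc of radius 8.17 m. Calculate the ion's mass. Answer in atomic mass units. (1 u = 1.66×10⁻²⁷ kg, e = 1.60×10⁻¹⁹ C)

qvB = mv²/r ⇒ m = qBr/v.
m = (1×1.60×10^-19)(0.291)(8.17) / (9.88×10^5) = 3.85×10^-25 kg = 232 u.

m ≈ 232 u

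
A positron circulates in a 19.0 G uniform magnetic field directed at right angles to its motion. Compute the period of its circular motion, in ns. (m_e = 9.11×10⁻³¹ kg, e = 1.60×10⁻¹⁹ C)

The cyclotron period is independent of speed: T = 2πm/(qB).
T = 2π(9.11×10^-31) / [(1×1.60×10^-19)(1.90×10^-3)] = 1.88×10^-8 s.

T ≈ 18.8 ns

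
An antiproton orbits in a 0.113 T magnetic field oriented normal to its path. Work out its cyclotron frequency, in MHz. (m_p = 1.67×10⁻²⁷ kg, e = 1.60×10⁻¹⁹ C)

f ≈ 1.72 MHz

f = qB/(2πm) = (1×1.60×10^-19)(0.113) / [2π(1.67×10^-27)] = 1.72×10^6 Hz.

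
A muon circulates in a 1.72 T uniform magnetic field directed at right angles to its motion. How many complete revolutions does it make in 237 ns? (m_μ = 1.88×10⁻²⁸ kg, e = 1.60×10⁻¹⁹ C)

N = 55

T = 2πm/(qB) = 2π(1.88×10^-28) / [(1×1.60×10^-19)(1.72)] = 4.2923×10^-9 s.
N = t/T = 2.37×10^-7 / 4.2923×10^-9 ≈ 55.22, so 55 complete revolutions.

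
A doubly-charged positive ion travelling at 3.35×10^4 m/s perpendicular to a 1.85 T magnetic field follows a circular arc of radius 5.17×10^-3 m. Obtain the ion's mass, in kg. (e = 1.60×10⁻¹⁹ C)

m ≈ 9.14×10^-26 kg

qvB = mv²/r ⇒ m = qBr/v.
m = (2×1.60×10^-19)(1.85)(5.17×10^-3) / (3.35×10^4) = 9.14×10^-26 kg.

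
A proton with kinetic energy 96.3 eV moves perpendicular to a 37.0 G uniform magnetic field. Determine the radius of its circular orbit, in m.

Convert the energy: K = 96.3 eV = 1.54×10^-17 J.
v = √(2K/m) = √(2·1.54×10^-17/1.67×10^-27) = 1.36×10^5 m/s.
r = mv/(qB) = (1.67×10^-27)(1.36×10^5) / [(1×1.60×10^-19)(3.70×10^-3)] = 0.383 m.

r ≈ 0.383 m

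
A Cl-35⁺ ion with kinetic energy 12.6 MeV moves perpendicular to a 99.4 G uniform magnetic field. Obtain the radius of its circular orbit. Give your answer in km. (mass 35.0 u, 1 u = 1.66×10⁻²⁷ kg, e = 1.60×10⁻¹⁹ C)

Convert the energy: K = 12.6 MeV = 2.02×10^-12 J.
v = √(2K/m) = √(2·2.02×10^-12/5.81×10^-26) = 8.33×10^6 m/s.
r = mv/(qB) = (5.81×10^-26)(8.33×10^6) / [(1×1.60×10^-19)(9.94×10^-3)] = 304 m.

r ≈ 0.304 km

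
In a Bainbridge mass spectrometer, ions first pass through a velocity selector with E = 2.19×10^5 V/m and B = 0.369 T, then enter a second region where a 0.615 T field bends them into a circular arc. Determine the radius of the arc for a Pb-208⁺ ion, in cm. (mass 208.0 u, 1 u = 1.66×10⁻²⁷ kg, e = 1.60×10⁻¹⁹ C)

The selector passes v = E/B = 2.19×10^5/0.369 = 5.93×10^5 m/s.
In the deflection region, r = mv/(qB₂) = (3.45×10^-25)(5.93×10^5) / [(1×1.60×10^-19)(0.615)] = 2.08 m.

r ≈ 208 cm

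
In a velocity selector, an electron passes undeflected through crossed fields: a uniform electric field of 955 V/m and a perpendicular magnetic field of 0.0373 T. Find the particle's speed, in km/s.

v ≈ 25.6 km/s

For zero net force, qE = qvB, so v = E/B.
v = (955) / (0.0373) = 2.56×10^4 m/s.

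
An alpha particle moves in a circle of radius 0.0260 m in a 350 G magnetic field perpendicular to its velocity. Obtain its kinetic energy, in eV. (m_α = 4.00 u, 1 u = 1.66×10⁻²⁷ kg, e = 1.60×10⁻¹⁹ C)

K ≈ 39.9 eV

v = qBr/m = (2×1.60×10^-19)(0.0350)(0.0260) / (6.64×10^-27) = 4.39×10^4 m/s.
K = ½mv² = 0.5·(6.64×10^-27)·(4.39×10^4)² = 6.39×10^-18 J = 39.9 eV.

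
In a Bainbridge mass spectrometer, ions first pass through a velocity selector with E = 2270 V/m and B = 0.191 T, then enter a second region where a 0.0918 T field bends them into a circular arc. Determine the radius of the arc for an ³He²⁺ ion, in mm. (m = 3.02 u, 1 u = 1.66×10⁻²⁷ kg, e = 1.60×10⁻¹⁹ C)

r ≈ 2.03 mm

The selector passes v = E/B = 2270/0.191 = 1.19×10^4 m/s.
In the deflection region, r = mv/(qB₂) = (5.01×10^-27)(1.19×10^4) / [(2×1.60×10^-19)(0.0918)] = 2.03×10^-3 m.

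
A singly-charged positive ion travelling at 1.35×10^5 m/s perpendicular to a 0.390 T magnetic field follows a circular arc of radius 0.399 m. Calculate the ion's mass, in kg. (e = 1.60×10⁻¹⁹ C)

m ≈ 1.84×10^-25 kg

qvB = mv²/r ⇒ m = qBr/v.
m = (1×1.60×10^-19)(0.390)(0.399) / (1.35×10^5) = 1.84×10^-25 kg.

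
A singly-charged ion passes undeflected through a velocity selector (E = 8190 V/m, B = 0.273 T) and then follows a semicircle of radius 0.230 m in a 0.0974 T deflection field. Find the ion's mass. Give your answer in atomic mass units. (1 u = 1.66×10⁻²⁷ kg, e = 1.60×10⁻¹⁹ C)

m ≈ 72.0 u

v = E/B₁ = 3.00×10^4 m/s.
From r = mv/(qB₂), m = qB₂r/v = (1×1.60×10^-19)(0.0974)(0.230) / (3.00×10^4) = 1.19×10^-25 kg.
In atomic mass units: m = 1.19×10^-25 / 1.66×10^-27 = 72.0 u.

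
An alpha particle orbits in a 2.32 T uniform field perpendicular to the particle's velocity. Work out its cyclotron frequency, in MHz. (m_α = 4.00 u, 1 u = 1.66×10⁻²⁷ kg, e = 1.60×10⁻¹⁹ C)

f ≈ 17.8 MHz

f = qB/(2πm) = (2×1.60×10^-19)(2.32) / [2π(6.64×10^-27)] = 1.78×10^7 Hz.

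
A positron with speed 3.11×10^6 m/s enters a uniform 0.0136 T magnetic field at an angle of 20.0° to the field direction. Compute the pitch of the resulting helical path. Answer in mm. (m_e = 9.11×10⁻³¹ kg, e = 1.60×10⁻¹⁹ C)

The velocity component along B is v∥ = v cos20.0° = 2.92×10^6 m/s.
The cyclotron period T = 2πm/(qB) = 2.63×10^-9 s is set by m, q, B alone.
Pitch = v∥·T = (2.92×10^6)(2.63×10^-9) = 7.69×10^-3 m.

pitch ≈ 7.69 mm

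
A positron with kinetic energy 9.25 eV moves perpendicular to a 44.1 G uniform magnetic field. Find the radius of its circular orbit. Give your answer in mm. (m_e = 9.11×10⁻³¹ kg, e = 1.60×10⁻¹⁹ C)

r ≈ 2.33 mm

Convert the energy: K = 9.25 eV = 1.48×10^-18 J.
v = √(2K/m) = √(2·1.48×10^-18/9.11×10^-31) = 1.80×10^6 m/s.
r = mv/(qB) = (9.11×10^-31)(1.80×10^6) / [(1×1.60×10^-19)(4.41×10^-3)] = 2.33×10^-3 m.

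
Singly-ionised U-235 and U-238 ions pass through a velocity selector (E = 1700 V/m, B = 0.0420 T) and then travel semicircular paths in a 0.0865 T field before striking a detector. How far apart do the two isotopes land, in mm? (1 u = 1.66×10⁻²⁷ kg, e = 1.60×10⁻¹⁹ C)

Δd ≈ 29.1 mm

Both emerge at v = E/B₁ = 4.05×10^4 m/s.
r = mv/(qB₂), so r₁ = 1.1409 m and r₂ = 1.1554 m, giving Δr = 0.0146 m.
After a semicircle each ion lands a diameter 2r from the entry slit, so the separation is 2Δr = 0.0291 m.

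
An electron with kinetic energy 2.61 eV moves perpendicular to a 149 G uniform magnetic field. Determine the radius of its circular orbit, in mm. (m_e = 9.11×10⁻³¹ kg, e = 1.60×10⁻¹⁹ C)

Convert the energy: K = 2.61 eV = 4.18×10^-19 J.
v = √(2K/m) = √(2·4.18×10^-19/9.11×10^-31) = 9.57×10^5 m/s.
r = mv/(qB) = (9.11×10^-31)(9.57×10^5) / [(1×1.60×10^-19)(0.0149)] = 3.66×10^-4 m.

r ≈ 0.366 mm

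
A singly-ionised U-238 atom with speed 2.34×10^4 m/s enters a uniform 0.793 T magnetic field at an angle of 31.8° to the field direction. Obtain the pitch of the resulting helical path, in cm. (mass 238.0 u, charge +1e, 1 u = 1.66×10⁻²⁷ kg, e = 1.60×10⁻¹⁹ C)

pitch ≈ 38.9 cm

The velocity component along B is v∥ = v cos31.8° = 1.99×10^4 m/s.
The cyclotron period T = 2πm/(qB) = 1.96×10^-5 s is set by m, q, B alone.
Pitch = v∥·T = (1.99×10^4)(1.96×10^-5) = 0.389 m.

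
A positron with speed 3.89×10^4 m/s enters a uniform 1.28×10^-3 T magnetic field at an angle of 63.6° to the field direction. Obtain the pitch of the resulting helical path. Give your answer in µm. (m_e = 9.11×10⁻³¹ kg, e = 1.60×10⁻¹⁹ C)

pitch ≈ 483 µm

The velocity component along B is v∥ = v cos63.6° = 1.73×10^4 m/s.
The cyclotron period T = 2πm/(qB) = 2.79×10^-8 s is set by m, q, B alone.
Pitch = v∥·T = (1.73×10^4)(2.79×10^-8) = 4.83×10^-4 m.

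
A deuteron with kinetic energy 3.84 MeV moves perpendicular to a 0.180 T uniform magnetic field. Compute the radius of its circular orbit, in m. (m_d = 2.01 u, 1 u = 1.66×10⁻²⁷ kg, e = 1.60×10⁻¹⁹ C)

Convert the energy: K = 3.84 MeV = 6.14×10^-13 J.
v = √(2K/m) = √(2·6.14×10^-13/3.34×10^-27) = 1.92×10^7 m/s.
r = mv/(qB) = (3.34×10^-27)(1.92×10^7) / [(1×1.60×10^-19)(0.180)] = 2.22 m.

r ≈ 2.22 m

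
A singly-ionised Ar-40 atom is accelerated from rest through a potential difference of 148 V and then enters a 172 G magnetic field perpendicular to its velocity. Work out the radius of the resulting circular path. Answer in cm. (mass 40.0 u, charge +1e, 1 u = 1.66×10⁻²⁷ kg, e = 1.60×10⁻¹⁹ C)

The kinetic energy gained is K = qV = (1×1.60×10^-19)(148) = 2.37×10^-17 J.
v = √(2K/m) = 2.67×10^4 m/s.
r = mv/(qB) = (6.64×10^-26)(2.67×10^4) / [(1×1.60×10^-19)(0.0172)] = 0.644 m.

r ≈ 64.4 cm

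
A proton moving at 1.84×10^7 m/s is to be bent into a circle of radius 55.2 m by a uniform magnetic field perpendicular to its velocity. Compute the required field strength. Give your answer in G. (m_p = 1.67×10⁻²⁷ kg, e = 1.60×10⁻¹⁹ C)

qvB = mv²/r gives B = mv/(qr).
B = (1.67×10^-27)(1.84×10^7) / [(1×1.60×10^-19)(55.2)] = 3.48×10^-3 T.

B ≈ 34.8 G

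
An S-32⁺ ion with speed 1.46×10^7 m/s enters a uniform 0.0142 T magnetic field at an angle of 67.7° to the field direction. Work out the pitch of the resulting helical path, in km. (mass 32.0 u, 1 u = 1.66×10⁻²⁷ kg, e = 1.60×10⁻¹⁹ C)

pitch ≈ 0.814 km

The velocity component along B is v∥ = v cos67.7° = 5.54×10^6 m/s.
The cyclotron period T = 2πm/(qB) = 1.47×10^-4 s is set by m, q, B alone.
Pitch = v∥·T = (5.54×10^6)(1.47×10^-4) = 814 m.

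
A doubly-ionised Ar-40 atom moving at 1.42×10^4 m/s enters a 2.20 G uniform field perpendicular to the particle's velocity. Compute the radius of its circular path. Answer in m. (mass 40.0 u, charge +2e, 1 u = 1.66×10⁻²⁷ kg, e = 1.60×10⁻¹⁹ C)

r ≈ 13.4 m

The magnetic force provides the centripetal force: qvB = mv²/r, so r = mv/(qB).
r = (6.64×10^-26 kg)(1.42×10^4 m/s) / [(2×1.60×10^-19 C)(2.20×10^-4 T)] = 13.4 m.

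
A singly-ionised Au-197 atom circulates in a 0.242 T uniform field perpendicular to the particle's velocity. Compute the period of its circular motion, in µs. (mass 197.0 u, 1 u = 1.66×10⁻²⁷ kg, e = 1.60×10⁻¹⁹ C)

T ≈ 53.1 µs

The cyclotron period is independent of speed: T = 2πm/(qB).
T = 2π(3.27×10^-25) / [(1×1.60×10^-19)(0.242)] = 5.31×10^-5 s.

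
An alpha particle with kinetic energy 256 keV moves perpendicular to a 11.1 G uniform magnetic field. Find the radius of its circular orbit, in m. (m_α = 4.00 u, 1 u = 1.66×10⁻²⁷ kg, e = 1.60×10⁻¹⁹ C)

r ≈ 65.7 m

Convert the energy: K = 256 keV = 4.10×10^-14 J.
v = √(2K/m) = √(2·4.10×10^-14/6.64×10^-27) = 3.51×10^6 m/s.
r = mv/(qB) = (6.64×10^-27)(3.51×10^6) / [(2×1.60×10^-19)(1.11×10^-3)] = 65.7 m.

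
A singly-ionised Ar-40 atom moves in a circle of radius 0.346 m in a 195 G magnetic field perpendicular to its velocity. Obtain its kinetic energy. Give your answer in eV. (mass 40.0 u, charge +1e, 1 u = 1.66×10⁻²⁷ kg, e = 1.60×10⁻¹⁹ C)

v = qBr/m = (1×1.60×10^-19)(0.0195)(0.346) / (6.64×10^-26) = 1.63×10^4 m/s.
K = ½mv² = 0.5·(6.64×10^-26)·(1.63×10^4)² = 8.78×10^-18 J = 54.8 eV.

K ≈ 54.8 eV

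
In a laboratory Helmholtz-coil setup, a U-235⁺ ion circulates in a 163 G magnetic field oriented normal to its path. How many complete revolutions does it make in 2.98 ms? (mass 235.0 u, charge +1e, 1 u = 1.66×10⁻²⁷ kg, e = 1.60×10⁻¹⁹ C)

T = 2πm/(qB) = 2π(3.901×10^-25) / [(1×1.60×10^-19)(0.0163)] = 9.3983×10^-4 s.
N = t/T = 2.98×10^-3 / 9.3983×10^-4 ≈ 3.17, so 3 complete revolutions.

N = 3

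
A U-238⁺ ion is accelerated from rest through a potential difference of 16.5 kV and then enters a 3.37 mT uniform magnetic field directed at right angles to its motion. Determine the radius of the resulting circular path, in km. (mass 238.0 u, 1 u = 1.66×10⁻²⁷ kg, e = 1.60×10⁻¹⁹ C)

r ≈ 0.0847 km

The kinetic energy gained is K = qV = (1×1.60×10^-19)(1.65×10^4) = 2.64×10^-15 J.
v = √(2K/m) = 1.16×10^5 m/s.
r = mv/(qB) = (3.95×10^-25)(1.16×10^5) / [(1×1.60×10^-19)(3.37×10^-3)] = 84.7 m.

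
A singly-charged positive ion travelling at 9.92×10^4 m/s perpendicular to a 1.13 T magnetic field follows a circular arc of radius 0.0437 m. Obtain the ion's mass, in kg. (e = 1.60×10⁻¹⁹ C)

qvB = mv²/r ⇒ m = qBr/v.
m = (1×1.60×10^-19)(1.13)(0.0437) / (9.92×10^4) = 7.96×10^-26 kg.

m ≈ 7.96×10^-26 kg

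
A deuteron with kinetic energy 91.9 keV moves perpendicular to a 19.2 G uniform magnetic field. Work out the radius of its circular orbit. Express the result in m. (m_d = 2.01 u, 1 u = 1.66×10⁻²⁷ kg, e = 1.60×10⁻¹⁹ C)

r ≈ 32.2 m

Convert the energy: K = 91.9 keV = 1.47×10^-14 J.
v = √(2K/m) = √(2·1.47×10^-14/3.34×10^-27) = 2.97×10^6 m/s.
r = mv/(qB) = (3.34×10^-27)(2.97×10^6) / [(1×1.60×10^-19)(1.92×10^-3)] = 32.2 m.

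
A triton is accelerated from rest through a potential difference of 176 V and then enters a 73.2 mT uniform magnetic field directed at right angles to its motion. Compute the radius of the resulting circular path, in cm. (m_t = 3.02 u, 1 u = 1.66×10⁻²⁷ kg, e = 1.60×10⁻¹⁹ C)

The kinetic energy gained is K = qV = (1×1.60×10^-19)(176) = 2.82×10^-17 J.
v = √(2K/m) = 1.06×10^5 m/s.
r = mv/(qB) = (5.01×10^-27)(1.06×10^5) / [(1×1.60×10^-19)(0.0732)] = 0.0454 m.

r ≈ 4.54 cm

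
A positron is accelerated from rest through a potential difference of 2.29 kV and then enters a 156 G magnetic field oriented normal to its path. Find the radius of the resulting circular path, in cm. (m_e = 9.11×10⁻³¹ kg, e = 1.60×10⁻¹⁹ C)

r ≈ 1.04 cm

The kinetic energy gained is K = qV = (1×1.60×10^-19)(2290) = 3.66×10^-16 J.
v = √(2K/m) = 2.84×10^7 m/s.
r = mv/(qB) = (9.11×10^-31)(2.84×10^7) / [(1×1.60×10^-19)(0.0156)] = 0.0104 m.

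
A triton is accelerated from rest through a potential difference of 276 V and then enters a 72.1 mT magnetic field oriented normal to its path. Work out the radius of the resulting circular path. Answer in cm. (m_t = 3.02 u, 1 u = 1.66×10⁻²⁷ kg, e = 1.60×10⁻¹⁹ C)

The kinetic energy gained is K = qV = (1×1.60×10^-19)(276) = 4.42×10^-17 J.
v = √(2K/m) = 1.33×10^5 m/s.
r = mv/(qB) = (5.01×10^-27)(1.33×10^5) / [(1×1.60×10^-19)(0.0721)] = 0.0577 m.

r ≈ 5.77 cm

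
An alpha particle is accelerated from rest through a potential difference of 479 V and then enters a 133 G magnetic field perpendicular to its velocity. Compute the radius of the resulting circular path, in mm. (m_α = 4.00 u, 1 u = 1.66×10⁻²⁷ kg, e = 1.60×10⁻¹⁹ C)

The kinetic energy gained is K = qV = (2×1.60×10^-19)(479) = 1.53×10^-16 J.
v = √(2K/m) = 2.15×10^5 m/s.
r = mv/(qB) = (6.64×10^-27)(2.15×10^5) / [(2×1.60×10^-19)(0.0133)] = 0.335 m.

r ≈ 335 mm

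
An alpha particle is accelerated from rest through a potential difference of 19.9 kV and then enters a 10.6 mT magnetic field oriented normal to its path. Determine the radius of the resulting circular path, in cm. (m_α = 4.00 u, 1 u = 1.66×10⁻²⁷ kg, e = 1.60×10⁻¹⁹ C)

The kinetic energy gained is K = qV = (2×1.60×10^-19)(1.99×10^4) = 6.37×10^-15 J.
v = √(2K/m) = 1.38×10^6 m/s.
r = mv/(qB) = (6.64×10^-27)(1.38×10^6) / [(2×1.60×10^-19)(0.0106)] = 2.71 m.

r ≈ 271 cm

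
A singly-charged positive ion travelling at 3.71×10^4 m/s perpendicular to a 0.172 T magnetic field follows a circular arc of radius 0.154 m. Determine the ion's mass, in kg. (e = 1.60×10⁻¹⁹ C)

qvB = mv²/r ⇒ m = qBr/v.
m = (1×1.60×10^-19)(0.172)(0.154) / (3.71×10^4) = 1.14×10^-25 kg.

m ≈ 1.14×10^-25 kg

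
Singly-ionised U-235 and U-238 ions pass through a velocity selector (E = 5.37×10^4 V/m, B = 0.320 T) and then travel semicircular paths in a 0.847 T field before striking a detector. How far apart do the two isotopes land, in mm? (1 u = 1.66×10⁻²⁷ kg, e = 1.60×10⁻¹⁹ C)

Δd ≈ 12.3 mm

Both emerge at v = E/B₁ = 1.68×10^5 m/s.
r = mv/(qB₂), so r₁ = 0.48306 m and r₂ = 0.48922 m, giving Δr = 6.17×10^-3 m.
After a semicircle each ion lands a diameter 2r from the entry slit, so the separation is 2Δr = 0.0123 m.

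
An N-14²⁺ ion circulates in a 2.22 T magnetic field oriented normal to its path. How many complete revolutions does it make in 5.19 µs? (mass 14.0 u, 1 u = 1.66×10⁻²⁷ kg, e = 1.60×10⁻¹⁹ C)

T = 2πm/(qB) = 2π(2.324×10^-26) / [(2×1.60×10^-19)(2.22)] = 2.0555×10^-7 s.
N = t/T = 5.19×10^-6 / 2.0555×10^-7 ≈ 25.25, so 25 complete revolutions.

N = 25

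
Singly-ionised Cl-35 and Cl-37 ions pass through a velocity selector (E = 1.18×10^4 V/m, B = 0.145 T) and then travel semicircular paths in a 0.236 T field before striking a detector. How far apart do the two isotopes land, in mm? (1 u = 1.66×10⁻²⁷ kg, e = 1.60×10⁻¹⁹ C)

Δd ≈ 14.3 mm

Both emerge at v = E/B₁ = 8.14×10^4 m/s.
r = mv/(qB₂), so r₁ = 0.12522 m and r₂ = 0.13237 m, giving Δr = 7.16×10^-3 m.
After a semicircle each ion lands a diameter 2r from the entry slit, so the separation is 2Δr = 0.0143 m.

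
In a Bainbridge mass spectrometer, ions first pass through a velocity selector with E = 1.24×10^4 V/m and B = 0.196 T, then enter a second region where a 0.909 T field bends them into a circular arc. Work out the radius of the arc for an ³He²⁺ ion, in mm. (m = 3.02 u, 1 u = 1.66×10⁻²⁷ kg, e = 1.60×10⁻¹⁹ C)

The selector passes v = E/B = 1.24×10^4/0.196 = 6.33×10^4 m/s.
In the deflection region, r = mv/(qB₂) = (5.01×10^-27)(6.33×10^4) / [(2×1.60×10^-19)(0.909)] = 1.09×10^-3 m.

r ≈ 1.09 mm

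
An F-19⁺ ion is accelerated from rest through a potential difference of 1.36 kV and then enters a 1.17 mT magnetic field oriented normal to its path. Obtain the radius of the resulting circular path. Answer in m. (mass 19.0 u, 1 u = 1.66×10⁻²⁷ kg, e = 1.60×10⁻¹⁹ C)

The kinetic energy gained is K = qV = (1×1.60×10^-19)(1360) = 2.18×10^-16 J.
v = √(2K/m) = 1.17×10^5 m/s.
r = mv/(qB) = (3.15×10^-26)(1.17×10^5) / [(1×1.60×10^-19)(1.17×10^-3)] = 19.8 m.

r ≈ 19.8 m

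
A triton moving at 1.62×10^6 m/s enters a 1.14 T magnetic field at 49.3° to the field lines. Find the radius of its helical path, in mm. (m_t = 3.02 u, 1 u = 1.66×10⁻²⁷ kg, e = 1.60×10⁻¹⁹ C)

r ≈ 33.8 mm

Only the perpendicular component v⊥ = v sin49.3° = 1.23×10^6 m/s is bent by the field.
r = m v⊥ /(qB) = (5.01×10^-27)(1.23×10^6) / [(1×1.60×10^-19)(1.14)] = 0.0338 m.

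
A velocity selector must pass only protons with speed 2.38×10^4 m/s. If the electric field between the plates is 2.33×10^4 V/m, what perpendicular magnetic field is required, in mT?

B ≈ 979 mT

qE = qvB ⇒ B = E/v = (2.33×10^4) / (2.38×10^4) = 0.979 T.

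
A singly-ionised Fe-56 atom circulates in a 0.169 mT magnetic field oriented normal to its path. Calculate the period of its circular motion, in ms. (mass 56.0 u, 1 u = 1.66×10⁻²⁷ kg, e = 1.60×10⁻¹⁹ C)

The cyclotron period is independent of speed: T = 2πm/(qB).
T = 2π(9.30×10^-26) / [(1×1.60×10^-19)(1.69×10^-4)] = 0.0216 s.

T ≈ 21.6 ms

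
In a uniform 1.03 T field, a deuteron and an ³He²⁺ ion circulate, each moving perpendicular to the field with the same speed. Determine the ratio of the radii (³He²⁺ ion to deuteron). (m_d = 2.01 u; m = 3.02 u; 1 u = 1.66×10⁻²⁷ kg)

r = mv/(qB) ⇒ at equal v, r ∝ m/q.
r_{³He²⁺ ion}/r_{deuteron} = 0.751.

ratio ≈ 0.751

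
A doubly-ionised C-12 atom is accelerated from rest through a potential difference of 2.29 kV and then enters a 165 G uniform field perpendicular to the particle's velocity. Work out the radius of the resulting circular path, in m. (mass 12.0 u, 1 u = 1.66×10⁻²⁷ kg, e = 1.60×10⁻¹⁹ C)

r ≈ 1.02 m

The kinetic energy gained is K = qV = (2×1.60×10^-19)(2290) = 7.33×10^-16 J.
v = √(2K/m) = 2.71×10^5 m/s.
r = mv/(qB) = (1.99×10^-26)(2.71×10^5) / [(2×1.60×10^-19)(0.0165)] = 1.02 m.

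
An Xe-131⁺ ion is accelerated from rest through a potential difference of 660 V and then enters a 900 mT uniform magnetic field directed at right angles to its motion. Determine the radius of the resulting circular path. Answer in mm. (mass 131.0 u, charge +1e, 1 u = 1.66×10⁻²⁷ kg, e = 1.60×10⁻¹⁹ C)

The kinetic energy gained is K = qV = (1×1.60×10^-19)(660) = 1.06×10^-16 J.
v = √(2K/m) = 3.12×10^4 m/s.
r = mv/(qB) = (2.17×10^-25)(3.12×10^4) / [(1×1.60×10^-19)(0.900)] = 0.0471 m.

r ≈ 47.1 mm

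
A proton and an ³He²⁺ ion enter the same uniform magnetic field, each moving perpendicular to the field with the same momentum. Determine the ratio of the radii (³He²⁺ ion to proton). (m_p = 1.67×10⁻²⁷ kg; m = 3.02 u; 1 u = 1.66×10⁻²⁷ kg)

ratio ≈ 0.500

r = p/(qB) ⇒ at equal p, r ∝ 1/q.
r_{³He²⁺ ion}/r_{proton} = 0.500.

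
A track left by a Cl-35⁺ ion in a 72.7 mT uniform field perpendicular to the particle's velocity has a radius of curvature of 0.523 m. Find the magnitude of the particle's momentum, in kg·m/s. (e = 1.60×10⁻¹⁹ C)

Since qvB = mv²/r, the momentum p = mv = qBr.
p = (1×1.60×10^-19)(0.0727)(0.523) = 6.08×10^-21 kg·m/s.

p ≈ 6.08×10^-21 kg·m/s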